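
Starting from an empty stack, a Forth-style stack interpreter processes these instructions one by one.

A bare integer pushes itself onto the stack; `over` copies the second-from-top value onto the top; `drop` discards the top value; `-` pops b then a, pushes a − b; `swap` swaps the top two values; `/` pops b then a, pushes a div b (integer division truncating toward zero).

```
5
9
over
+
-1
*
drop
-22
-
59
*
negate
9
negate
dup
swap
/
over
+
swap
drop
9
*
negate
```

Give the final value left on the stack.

5       5
9       5 9
over    5 9 5
+       5 14
-1      5 14 -1
*       5 -14
drop    5
-22     5 -22
-       27
59      27 59
*       1593
negate  -1593
9       -1593 9
negate  -1593 -9
dup     -1593 -9 -9
swap    -1593 -9 -9
/       -1593 1
over    -1593 1 -1593
+       -1593 -1592
swap    -1592 -1593
drop    -1592
9       -1592 9
*       -14328
negate  14328

14328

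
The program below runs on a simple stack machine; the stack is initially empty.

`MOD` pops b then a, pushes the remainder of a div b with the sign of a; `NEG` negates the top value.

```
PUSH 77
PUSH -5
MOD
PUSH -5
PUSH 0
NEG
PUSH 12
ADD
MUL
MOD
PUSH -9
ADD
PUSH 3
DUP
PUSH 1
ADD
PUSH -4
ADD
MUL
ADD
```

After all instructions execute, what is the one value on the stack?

-7

PUSH 77 -> 77
PUSH -5 -> 77 -5
MOD     -> 2
PUSH -5 -> 2 -5
PUSH 0  -> 2 -5 0
NEG     -> 2 -5 0
PUSH 12 -> 2 -5 0 12
ADD     -> 2 -5 12
MUL     -> 2 -60
MOD     -> 2
PUSH -9 -> 2 -9
ADD     -> -7
PUSH 3  -> -7 3
DUP     -> -7 3 3
PUSH 1  -> -7 3 3 1
ADD     -> -7 3 4
PUSH -4 -> -7 3 4 -4
ADD     -> -7 3 0
MUL     -> -7 0
ADD     -> -7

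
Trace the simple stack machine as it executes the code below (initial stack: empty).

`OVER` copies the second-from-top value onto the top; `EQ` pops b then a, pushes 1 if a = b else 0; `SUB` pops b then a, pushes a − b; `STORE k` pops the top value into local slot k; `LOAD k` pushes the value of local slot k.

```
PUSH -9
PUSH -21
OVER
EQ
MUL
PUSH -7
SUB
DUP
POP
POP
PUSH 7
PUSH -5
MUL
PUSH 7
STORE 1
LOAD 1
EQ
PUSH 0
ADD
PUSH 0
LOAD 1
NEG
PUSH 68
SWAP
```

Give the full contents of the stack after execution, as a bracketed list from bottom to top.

[0, 0, 68, -7]

PUSH -9   -9
PUSH -21  -9 -21
OVER      -9 -21 -9
EQ        -9 0
MUL       0
PUSH -7   0 -7
SUB       7
DUP       7 7
POP       7
POP       (empty)
PUSH 7    7
PUSH -5   7 -5
MUL       -35
PUSH 7    -35 7
STORE 1   -35
LOAD 1    -35 7
EQ        0
PUSH 0    0 0
ADD       0
PUSH 0    0 0
LOAD 1    0 0 7
NEG       0 0 -7
PUSH 68   0 0 -7 68
SWAP      0 0 68 -7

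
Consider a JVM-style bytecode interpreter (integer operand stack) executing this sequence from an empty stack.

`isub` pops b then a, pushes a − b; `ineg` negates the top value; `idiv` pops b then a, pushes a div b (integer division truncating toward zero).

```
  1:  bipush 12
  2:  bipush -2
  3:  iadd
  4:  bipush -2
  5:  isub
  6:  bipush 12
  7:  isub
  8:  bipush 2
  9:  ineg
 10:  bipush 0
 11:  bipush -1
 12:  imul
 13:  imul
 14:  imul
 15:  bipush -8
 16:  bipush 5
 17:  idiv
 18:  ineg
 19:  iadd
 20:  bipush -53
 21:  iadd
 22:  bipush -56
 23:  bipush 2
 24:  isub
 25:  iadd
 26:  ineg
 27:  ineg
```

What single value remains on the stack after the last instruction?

-110

bipush 12  -> [12]
bipush -2  -> [12, -2]
iadd       -> [10]
bipush -2  -> [10, -2]
isub       -> [12]
bipush 12  -> [12, 12]
isub       -> [0]
bipush 2   -> [0, 2]
ineg       -> [0, -2]
bipush 0   -> [0, -2, 0]
bipush -1  -> [0, -2, 0, -1]
imul       -> [0, -2, 0]
imul       -> [0, 0]
imul       -> [0]
bipush -8  -> [0, -8]
bipush 5   -> [0, -8, 5]
idiv       -> [0, -1]
ineg       -> [0, 1]
iadd       -> [1]
bipush -53 -> [1, -53]
iadd       -> [-52]
bipush -56 -> [-52, -56]
bipush 2   -> [-52, -56, 2]
isub       -> [-52, -58]
iadd       -> [-110]
ineg       -> [110]
ineg       -> [-110]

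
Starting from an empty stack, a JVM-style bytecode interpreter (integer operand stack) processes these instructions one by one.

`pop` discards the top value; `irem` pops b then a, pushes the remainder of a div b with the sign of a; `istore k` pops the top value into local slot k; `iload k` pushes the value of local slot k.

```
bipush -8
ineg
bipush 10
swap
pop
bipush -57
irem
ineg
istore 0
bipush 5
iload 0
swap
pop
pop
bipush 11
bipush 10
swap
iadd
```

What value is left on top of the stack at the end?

bipush -8  -> [-8]
ineg       -> [8]
bipush 10  -> [8, 10]
swap       -> [10, 8]
pop        -> [10]
bipush -57 -> [10, -57]
irem       -> [10]
ineg       -> [-10]
istore 0   -> []
bipush 5   -> [5]
iload 0    -> [5, -10]
swap       -> [-10, 5]
pop        -> [-10]
pop        -> []
bipush 11  -> [11]
bipush 10  -> [11, 10]
swap       -> [10, 11]
iadd       -> [21]

21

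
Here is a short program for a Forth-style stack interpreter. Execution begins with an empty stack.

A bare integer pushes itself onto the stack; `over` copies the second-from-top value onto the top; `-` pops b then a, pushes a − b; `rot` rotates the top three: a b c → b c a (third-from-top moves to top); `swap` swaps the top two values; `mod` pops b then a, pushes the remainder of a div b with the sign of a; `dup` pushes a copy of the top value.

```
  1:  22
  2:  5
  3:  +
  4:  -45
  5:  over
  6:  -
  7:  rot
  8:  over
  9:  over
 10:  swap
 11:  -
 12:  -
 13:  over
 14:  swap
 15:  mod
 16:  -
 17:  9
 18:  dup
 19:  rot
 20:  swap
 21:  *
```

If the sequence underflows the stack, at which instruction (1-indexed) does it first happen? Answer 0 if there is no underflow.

22   → [22]
5    → [22, 5]
+    → [27]
-45  → [27, -45]
over → [27, -45, 27]
-    → [27, -72]
rot  — needs 3 operands, stack has 2 → underflow

7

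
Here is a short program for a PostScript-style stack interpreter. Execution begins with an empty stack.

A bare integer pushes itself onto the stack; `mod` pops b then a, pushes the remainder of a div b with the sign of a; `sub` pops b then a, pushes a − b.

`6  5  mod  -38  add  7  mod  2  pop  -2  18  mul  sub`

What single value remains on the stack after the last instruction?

34

6    [6]
5    [6, 5]
mod  [1]
-38  [1, -38]
add  [-37]
7    [-37, 7]
mod  [-2]
2    [-2, 2]
pop  [-2]
-2   [-2, -2]
18   [-2, -2, 18]
mul  [-2, -36]
sub  [34]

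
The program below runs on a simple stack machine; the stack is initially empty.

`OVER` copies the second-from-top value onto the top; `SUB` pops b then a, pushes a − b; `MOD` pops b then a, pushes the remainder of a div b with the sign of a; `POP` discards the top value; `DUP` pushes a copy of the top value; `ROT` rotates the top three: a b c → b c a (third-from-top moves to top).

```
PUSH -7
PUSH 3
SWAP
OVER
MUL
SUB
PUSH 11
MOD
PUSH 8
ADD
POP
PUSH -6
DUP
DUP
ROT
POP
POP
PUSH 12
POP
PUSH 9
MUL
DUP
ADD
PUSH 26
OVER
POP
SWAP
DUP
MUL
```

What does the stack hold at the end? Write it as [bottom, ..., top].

PUSH -7 -> -7
PUSH 3  -> -7 3
SWAP    -> 3 -7
OVER    -> 3 -7 3
MUL     -> 3 -21
SUB     -> 24
PUSH 11 -> 24 11
MOD     -> 2
PUSH 8  -> 2 8
ADD     -> 10
POP     -> (empty)
PUSH -6 -> -6
DUP     -> -6 -6
DUP     -> -6 -6 -6
ROT     -> -6 -6 -6
POP     -> -6 -6
POP     -> -6
PUSH 12 -> -6 12
POP     -> -6
PUSH 9  -> -6 9
MUL     -> -54
DUP     -> -54 -54
ADD     -> -108
PUSH 26 -> -108 26
OVER    -> -108 26 -108
POP     -> -108 26
SWAP    -> 26 -108
DUP     -> 26 -108 -108
MUL     -> 26 11664

[26, 11664]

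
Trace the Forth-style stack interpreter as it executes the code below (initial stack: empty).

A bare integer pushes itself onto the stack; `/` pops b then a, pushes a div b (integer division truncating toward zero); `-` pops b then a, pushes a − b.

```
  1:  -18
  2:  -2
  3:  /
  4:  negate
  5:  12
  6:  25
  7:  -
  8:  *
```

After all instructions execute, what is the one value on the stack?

-18    : [-18]
-2     : [-18, -2]
/      : [9]
negate : [-9]
12     : [-9, 12]
25     : [-9, 12, 25]
-      : [-9, -13]
*      : [117]

117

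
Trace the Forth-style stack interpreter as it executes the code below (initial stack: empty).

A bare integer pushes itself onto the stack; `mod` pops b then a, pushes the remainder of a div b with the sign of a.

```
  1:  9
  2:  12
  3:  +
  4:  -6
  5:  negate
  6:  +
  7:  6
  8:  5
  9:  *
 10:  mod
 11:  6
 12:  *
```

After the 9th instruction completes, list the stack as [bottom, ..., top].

[27, 30]

9      -> [9]
12     -> [9, 12]
+      -> [21]
-6     -> [21, -6]
negate -> [21, 6]
+      -> [27]
6      -> [27, 6]
5      -> [27, 6, 5]
*      -> [27, 30]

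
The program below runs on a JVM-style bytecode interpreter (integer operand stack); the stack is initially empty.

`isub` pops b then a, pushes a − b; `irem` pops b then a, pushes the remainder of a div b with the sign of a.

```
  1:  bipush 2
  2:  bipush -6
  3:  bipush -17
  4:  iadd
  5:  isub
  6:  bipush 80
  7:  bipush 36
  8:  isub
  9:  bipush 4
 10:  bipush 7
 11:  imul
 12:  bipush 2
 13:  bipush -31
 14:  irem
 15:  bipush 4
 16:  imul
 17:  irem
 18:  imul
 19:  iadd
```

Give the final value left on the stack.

bipush 2    [2]
bipush -6   [2, -6]
bipush -17  [2, -6, -17]
iadd        [2, -23]
isub        [25]
bipush 80   [25, 80]
bipush 36   [25, 80, 36]
isub        [25, 44]
bipush 4    [25, 44, 4]
bipush 7    [25, 44, 4, 7]
imul        [25, 44, 28]
bipush 2    [25, 44, 28, 2]
bipush -31  [25, 44, 28, 2, -31]
irem        [25, 44, 28, 2]
bipush 4    [25, 44, 28, 2, 4]
imul        [25, 44, 28, 8]
irem        [25, 44, 4]
imul        [25, 176]
iadd        [201]

201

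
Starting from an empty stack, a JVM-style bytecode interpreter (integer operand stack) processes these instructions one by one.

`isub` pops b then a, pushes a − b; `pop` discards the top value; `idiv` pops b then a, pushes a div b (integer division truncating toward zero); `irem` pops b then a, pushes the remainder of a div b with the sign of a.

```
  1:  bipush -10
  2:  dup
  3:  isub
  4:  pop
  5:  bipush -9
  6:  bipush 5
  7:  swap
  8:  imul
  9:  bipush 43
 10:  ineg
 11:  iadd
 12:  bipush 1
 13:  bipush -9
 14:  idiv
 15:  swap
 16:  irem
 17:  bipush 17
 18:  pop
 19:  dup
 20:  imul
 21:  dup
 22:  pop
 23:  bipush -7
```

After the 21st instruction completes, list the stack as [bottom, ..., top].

[0, 0]

bipush -10 : -10
dup        : -10 -10
isub       : 0
pop        : (empty)
bipush -9  : -9
bipush 5   : -9 5
swap       : 5 -9
imul       : -45
bipush 43  : -45 43
ineg       : -45 -43
iadd       : -88
bipush 1   : -88 1
bipush -9  : -88 1 -9
idiv       : -88 0
swap       : 0 -88
irem       : 0
bipush 17  : 0 17
pop        : 0
dup        : 0 0
imul       : 0
dup        : 0 0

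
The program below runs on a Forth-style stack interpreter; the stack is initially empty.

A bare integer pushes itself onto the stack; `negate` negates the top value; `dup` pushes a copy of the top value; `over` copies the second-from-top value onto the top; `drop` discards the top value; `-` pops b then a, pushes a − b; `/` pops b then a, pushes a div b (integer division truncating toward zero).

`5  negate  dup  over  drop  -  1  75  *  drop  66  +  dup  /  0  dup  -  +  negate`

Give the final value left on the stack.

5      : 5
negate : -5
dup    : -5 -5
over   : -5 -5 -5
drop   : -5 -5
-      : 0
1      : 0 1
75     : 0 1 75
*      : 0 75
drop   : 0
66     : 0 66
+      : 66
dup    : 66 66
/      : 1
0      : 1 0
dup    : 1 0 0
-      : 1 0
+      : 1
negate : -1

-1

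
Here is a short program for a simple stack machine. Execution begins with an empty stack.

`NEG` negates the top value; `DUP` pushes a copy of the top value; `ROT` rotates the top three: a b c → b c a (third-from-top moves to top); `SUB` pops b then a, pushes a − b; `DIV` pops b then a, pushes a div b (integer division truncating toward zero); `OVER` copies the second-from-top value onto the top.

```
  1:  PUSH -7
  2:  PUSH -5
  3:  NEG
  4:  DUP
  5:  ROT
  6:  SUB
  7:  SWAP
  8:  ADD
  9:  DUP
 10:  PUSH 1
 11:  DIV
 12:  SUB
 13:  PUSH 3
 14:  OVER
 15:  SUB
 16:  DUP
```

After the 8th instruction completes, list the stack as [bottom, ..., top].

PUSH -7 : -7
PUSH -5 : -7 -5
NEG     : -7 5
DUP     : -7 5 5
ROT     : 5 5 -7
SUB     : 5 12
SWAP    : 12 5
ADD     : 17

[17]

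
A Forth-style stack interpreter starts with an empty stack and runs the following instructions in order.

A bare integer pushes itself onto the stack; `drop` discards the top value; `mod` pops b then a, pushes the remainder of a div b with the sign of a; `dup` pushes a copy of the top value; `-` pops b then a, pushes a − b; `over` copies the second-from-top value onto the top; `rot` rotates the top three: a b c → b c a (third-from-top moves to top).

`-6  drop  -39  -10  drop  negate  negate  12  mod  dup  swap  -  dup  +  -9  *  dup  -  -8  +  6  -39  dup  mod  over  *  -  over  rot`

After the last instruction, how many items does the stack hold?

-6     -> -6
drop   -> (empty)
-39    -> -39
-10    -> -39 -10
drop   -> -39
negate -> 39
negate -> -39
12     -> -39 12
mod    -> -3
dup    -> -3 -3
swap   -> -3 -3
-      -> 0
dup    -> 0 0
+      -> 0
-9     -> 0 -9
*      -> 0
dup    -> 0 0
-      -> 0
-8     -> 0 -8
+      -> -8
6      -> -8 6
-39    -> -8 6 -39
dup    -> -8 6 -39 -39
mod    -> -8 6 0
over   -> -8 6 0 6
*      -> -8 6 0
-      -> -8 6
over   -> -8 6 -8
rot    -> 6 -8 -8

3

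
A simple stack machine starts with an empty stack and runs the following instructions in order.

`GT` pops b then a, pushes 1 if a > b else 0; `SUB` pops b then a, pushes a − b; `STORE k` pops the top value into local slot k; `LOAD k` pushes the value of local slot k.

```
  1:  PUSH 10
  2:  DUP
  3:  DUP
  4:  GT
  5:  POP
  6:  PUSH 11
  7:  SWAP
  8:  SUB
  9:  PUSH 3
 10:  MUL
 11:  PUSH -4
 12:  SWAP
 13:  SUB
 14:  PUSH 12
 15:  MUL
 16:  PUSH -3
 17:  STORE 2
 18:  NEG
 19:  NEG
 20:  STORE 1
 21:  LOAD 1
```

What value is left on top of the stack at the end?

PUSH 10 -> 10
DUP     -> 10 10
DUP     -> 10 10 10
GT      -> 10 0
POP     -> 10
PUSH 11 -> 10 11
SWAP    -> 11 10
SUB     -> 1
PUSH 3  -> 1 3
MUL     -> 3
PUSH -4 -> 3 -4
SWAP    -> -4 3
SUB     -> -7
PUSH 12 -> -7 12
MUL     -> -84
PUSH -3 -> -84 -3
STORE 2 -> -84
NEG     -> 84
NEG     -> -84
STORE 1 -> (empty)
LOAD 1  -> -84

-84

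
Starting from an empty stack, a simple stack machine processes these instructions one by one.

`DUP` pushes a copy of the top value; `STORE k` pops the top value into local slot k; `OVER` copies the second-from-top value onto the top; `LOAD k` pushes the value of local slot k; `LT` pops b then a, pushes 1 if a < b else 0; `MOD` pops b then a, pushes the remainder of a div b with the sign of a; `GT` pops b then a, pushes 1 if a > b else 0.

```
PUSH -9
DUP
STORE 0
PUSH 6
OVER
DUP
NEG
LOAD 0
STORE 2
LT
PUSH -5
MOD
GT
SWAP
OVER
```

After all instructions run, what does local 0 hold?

-9

PUSH -9 → -9
DUP     → -9 -9
STORE 0 → -9
PUSH 6  → -9 6
OVER    → -9 6 -9
DUP     → -9 6 -9 -9
NEG     → -9 6 -9 9
LOAD 0  → -9 6 -9 9 -9
STORE 2 → -9 6 -9 9
LT      → -9 6 1
PUSH -5 → -9 6 1 -5
MOD     → -9 6 1
GT      → -9 1
SWAP    → 1 -9
OVER    → 1 -9 1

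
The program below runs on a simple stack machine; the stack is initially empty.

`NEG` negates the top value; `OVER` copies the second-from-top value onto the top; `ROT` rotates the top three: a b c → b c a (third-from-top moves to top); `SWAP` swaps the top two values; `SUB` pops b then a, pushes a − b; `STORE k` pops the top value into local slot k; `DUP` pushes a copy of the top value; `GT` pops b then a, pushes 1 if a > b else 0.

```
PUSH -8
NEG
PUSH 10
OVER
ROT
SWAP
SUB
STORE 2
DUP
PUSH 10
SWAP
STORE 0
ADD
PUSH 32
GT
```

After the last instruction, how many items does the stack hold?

PUSH -8 : [-8]
NEG     : [8]
PUSH 10 : [8, 10]
OVER    : [8, 10, 8]
ROT     : [10, 8, 8]
SWAP    : [10, 8, 8]
SUB     : [10, 0]
STORE 2 : [10]
DUP     : [10, 10]
PUSH 10 : [10, 10, 10]
SWAP    : [10, 10, 10]
STORE 0 : [10, 10]
ADD     : [20]
PUSH 32 : [20, 32]
GT      : [0]

1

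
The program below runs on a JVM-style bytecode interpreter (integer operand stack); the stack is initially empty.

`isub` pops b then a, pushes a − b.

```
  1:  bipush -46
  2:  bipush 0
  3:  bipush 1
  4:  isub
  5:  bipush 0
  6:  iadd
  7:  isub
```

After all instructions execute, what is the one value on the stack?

bipush -46 → [-46]
bipush 0   → [-46, 0]
bipush 1   → [-46, 0, 1]
isub       → [-46, -1]
bipush 0   → [-46, -1, 0]
iadd       → [-46, -1]
isub       → [-45]

-45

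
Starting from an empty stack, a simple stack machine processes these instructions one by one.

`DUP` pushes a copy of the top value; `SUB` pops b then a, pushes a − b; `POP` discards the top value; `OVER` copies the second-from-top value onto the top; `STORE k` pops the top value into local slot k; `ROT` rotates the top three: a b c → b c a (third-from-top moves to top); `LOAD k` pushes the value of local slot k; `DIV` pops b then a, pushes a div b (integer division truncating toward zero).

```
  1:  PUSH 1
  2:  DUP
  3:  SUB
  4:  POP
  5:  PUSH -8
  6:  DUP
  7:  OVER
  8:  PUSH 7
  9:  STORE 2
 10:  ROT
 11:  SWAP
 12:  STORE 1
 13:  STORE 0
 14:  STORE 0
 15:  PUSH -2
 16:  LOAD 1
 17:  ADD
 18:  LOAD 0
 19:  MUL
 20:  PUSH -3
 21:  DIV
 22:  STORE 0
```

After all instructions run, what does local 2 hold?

PUSH 1  → 1
DUP     → 1 1
SUB     → 0
POP     → (empty)
PUSH -8 → -8
DUP     → -8 -8
OVER    → -8 -8 -8
PUSH 7  → -8 -8 -8 7
STORE 2 → -8 -8 -8
ROT     → -8 -8 -8
SWAP    → -8 -8 -8
STORE 1 → -8 -8
STORE 0 → -8
STORE 0 → (empty)
PUSH -2 → -2
LOAD 1  → -2 -8
ADD     → -10
LOAD 0  → -10 -8
MUL     → 80
PUSH -3 → 80 -3
DIV     → -26
STORE 0 → (empty)

7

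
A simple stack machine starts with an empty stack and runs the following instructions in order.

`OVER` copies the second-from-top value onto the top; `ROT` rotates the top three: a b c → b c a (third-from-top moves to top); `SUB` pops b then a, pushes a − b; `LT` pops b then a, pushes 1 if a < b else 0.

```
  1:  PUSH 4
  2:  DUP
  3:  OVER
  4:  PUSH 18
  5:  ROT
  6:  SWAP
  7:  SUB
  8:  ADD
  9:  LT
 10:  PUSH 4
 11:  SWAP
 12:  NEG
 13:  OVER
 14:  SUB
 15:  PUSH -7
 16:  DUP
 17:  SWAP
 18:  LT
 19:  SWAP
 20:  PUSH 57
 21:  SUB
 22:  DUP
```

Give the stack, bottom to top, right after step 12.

[4, 0]

PUSH 4  -> [4]
DUP     -> [4, 4]
OVER    -> [4, 4, 4]
PUSH 18 -> [4, 4, 4, 18]
ROT     -> [4, 4, 18, 4]
SWAP    -> [4, 4, 4, 18]
SUB     -> [4, 4, -14]
ADD     -> [4, -10]
LT      -> [0]
PUSH 4  -> [0, 4]
SWAP    -> [4, 0]
NEG     -> [4, 0]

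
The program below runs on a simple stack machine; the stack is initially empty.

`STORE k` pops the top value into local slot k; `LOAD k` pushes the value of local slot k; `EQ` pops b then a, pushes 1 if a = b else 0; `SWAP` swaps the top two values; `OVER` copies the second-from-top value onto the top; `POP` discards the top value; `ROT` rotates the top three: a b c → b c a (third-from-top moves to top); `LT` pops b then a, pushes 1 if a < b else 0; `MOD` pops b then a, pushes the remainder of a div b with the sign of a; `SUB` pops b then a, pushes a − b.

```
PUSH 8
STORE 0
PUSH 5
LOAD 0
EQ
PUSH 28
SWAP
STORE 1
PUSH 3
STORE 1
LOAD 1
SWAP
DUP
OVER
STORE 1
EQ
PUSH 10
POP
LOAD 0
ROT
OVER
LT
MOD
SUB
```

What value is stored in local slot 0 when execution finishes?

PUSH 8  : [8]
STORE 0 : []
PUSH 5  : [5]
LOAD 0  : [5, 8]
EQ      : [0]
PUSH 28 : [0, 28]
SWAP    : [28, 0]
STORE 1 : [28]
PUSH 3  : [28, 3]
STORE 1 : [28]
LOAD 1  : [28, 3]
SWAP    : [3, 28]
DUP     : [3, 28, 28]
OVER    : [3, 28, 28, 28]
STORE 1 : [3, 28, 28]
EQ      : [3, 1]
PUSH 10 : [3, 1, 10]
POP     : [3, 1]
LOAD 0  : [3, 1, 8]
ROT     : [1, 8, 3]
OVER    : [1, 8, 3, 8]
LT      : [1, 8, 1]
MOD     : [1, 0]
SUB     : [1]

8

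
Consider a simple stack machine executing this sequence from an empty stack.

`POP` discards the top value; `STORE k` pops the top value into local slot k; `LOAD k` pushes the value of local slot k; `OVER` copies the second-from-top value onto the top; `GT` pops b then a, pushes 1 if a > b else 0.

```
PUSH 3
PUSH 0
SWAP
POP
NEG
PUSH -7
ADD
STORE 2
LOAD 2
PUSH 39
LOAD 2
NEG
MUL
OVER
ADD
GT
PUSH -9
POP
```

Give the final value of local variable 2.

PUSH 3  : 3
PUSH 0  : 3 0
SWAP    : 0 3
POP     : 0
NEG     : 0
PUSH -7 : 0 -7
ADD     : -7
STORE 2 : (empty)
LOAD 2  : -7
PUSH 39 : -7 39
LOAD 2  : -7 39 -7
NEG     : -7 39 7
MUL     : -7 273
OVER    : -7 273 -7
ADD     : -7 266
GT      : 0
PUSH -9 : 0 -9
POP     : 0

-7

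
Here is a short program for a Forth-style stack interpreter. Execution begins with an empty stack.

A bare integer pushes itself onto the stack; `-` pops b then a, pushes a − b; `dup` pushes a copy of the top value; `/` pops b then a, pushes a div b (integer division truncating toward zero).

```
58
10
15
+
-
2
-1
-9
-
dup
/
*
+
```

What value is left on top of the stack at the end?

58  → 58
10  → 58 10
15  → 58 10 15
+   → 58 25
-   → 33
2   → 33 2
-1  → 33 2 -1
-9  → 33 2 -1 -9
-   → 33 2 8
dup → 33 2 8 8
/   → 33 2 1
*   → 33 2
+   → 35

35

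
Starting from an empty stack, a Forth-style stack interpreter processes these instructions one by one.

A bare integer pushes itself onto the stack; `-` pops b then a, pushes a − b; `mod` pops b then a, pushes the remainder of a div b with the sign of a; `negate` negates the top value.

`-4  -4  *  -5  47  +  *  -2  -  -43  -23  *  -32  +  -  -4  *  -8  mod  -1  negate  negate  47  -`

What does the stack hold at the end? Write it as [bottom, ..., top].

[4, -48]

-4     : [-4]
-4     : [-4, -4]
*      : [16]
-5     : [16, -5]
47     : [16, -5, 47]
+      : [16, 42]
*      : [672]
-2     : [672, -2]
-      : [674]
-43    : [674, -43]
-23    : [674, -43, -23]
*      : [674, 989]
-32    : [674, 989, -32]
+      : [674, 957]
-      : [-283]
-4     : [-283, -4]
*      : [1132]
-8     : [1132, -8]
mod    : [4]
-1     : [4, -1]
negate : [4, 1]
negate : [4, -1]
47     : [4, -1, 47]
-      : [4, -48]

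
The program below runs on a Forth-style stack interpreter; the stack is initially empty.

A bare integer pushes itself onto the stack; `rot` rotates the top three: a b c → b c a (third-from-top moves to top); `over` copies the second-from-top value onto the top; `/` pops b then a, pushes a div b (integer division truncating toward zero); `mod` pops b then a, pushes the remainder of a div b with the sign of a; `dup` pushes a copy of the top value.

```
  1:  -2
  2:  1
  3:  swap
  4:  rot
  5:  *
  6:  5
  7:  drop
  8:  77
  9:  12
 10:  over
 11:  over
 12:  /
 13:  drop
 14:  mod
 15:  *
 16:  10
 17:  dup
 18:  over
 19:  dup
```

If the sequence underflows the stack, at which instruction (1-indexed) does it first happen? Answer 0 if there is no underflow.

4

-2   -> -2
1    -> -2 1
swap -> 1 -2
rot  — needs 3 operands, stack has 2 → underflow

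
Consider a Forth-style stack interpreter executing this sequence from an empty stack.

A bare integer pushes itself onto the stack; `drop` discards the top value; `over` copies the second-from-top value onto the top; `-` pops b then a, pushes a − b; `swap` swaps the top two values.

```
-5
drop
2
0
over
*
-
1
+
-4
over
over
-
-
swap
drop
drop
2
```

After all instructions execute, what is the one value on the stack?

2

-5    [-5]
drop  []
2     [2]
0     [2, 0]
over  [2, 0, 2]
*     [2, 0]
-     [2]
1     [2, 1]
+     [3]
-4    [3, -4]
over  [3, -4, 3]
over  [3, -4, 3, -4]
-     [3, -4, 7]
-     [3, -11]
swap  [-11, 3]
drop  [-11]
drop  []
2     [2]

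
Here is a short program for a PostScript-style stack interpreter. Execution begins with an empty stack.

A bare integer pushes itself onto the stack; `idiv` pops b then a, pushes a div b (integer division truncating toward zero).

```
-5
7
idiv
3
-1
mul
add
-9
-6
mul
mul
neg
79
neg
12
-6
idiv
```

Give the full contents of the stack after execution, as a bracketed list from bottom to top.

[162, -79, -2]

-5   → [-5]
7    → [-5, 7]
idiv → [0]
3    → [0, 3]
-1   → [0, 3, -1]
mul  → [0, -3]
add  → [-3]
-9   → [-3, -9]
-6   → [-3, -9, -6]
mul  → [-3, 54]
mul  → [-162]
neg  → [162]
79   → [162, 79]
neg  → [162, -79]
12   → [162, -79, 12]
-6   → [162, -79, 12, -6]
idiv → [162, -79, -2]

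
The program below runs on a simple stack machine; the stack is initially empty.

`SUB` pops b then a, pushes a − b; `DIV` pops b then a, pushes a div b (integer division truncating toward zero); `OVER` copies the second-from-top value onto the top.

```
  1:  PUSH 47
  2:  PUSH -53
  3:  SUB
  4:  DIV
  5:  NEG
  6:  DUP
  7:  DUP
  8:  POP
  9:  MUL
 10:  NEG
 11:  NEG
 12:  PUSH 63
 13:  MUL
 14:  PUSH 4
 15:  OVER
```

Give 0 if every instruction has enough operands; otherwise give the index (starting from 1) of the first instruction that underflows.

4

PUSH 47  : 47
PUSH -53 : 47 -53
SUB      : 100
DIV  — needs 2 operands, stack has 1 → underflow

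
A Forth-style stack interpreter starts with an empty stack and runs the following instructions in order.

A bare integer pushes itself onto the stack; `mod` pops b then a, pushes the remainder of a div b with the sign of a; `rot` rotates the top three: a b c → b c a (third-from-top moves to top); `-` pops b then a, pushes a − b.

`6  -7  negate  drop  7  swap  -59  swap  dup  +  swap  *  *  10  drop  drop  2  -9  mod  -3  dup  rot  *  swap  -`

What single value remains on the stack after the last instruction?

-3

6      → [6]
-7     → [6, -7]
negate → [6, 7]
drop   → [6]
7      → [6, 7]
swap   → [7, 6]
-59    → [7, 6, -59]
swap   → [7, -59, 6]
dup    → [7, -59, 6, 6]
+      → [7, -59, 12]
swap   → [7, 12, -59]
*      → [7, -708]
*      → [-4956]
10     → [-4956, 10]
drop   → [-4956]
drop   → []
2      → [2]
-9     → [2, -9]
mod    → [2]
-3     → [2, -3]
dup    → [2, -3, -3]
rot    → [-3, -3, 2]
*      → [-3, -6]
swap   → [-6, -3]
-      → [-3]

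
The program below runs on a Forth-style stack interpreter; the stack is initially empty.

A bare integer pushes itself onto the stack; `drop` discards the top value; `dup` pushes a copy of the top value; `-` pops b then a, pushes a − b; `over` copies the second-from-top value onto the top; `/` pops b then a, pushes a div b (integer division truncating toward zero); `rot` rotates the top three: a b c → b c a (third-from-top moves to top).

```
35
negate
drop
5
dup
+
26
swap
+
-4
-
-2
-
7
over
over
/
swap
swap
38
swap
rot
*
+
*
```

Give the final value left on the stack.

35     -> [35]
negate -> [-35]
drop   -> []
5      -> [5]
dup    -> [5, 5]
+      -> [10]
26     -> [10, 26]
swap   -> [26, 10]
+      -> [36]
-4     -> [36, -4]
-      -> [40]
-2     -> [40, -2]
-      -> [42]
7      -> [42, 7]
over   -> [42, 7, 42]
over   -> [42, 7, 42, 7]
/      -> [42, 7, 6]
swap   -> [42, 6, 7]
swap   -> [42, 7, 6]
38     -> [42, 7, 6, 38]
swap   -> [42, 7, 38, 6]
rot    -> [42, 38, 6, 7]
*      -> [42, 38, 42]
+      -> [42, 80]
*      -> [3360]

3360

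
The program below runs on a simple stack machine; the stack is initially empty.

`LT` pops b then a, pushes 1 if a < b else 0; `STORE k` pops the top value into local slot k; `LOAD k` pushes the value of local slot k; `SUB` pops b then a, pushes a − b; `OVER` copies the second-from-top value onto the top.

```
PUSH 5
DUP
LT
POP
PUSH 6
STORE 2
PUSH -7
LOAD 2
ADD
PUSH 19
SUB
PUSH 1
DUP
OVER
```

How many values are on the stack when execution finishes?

PUSH 5  -> [5]
DUP     -> [5, 5]
LT      -> [0]
POP     -> []
PUSH 6  -> [6]
STORE 2 -> []
PUSH -7 -> [-7]
LOAD 2  -> [-7, 6]
ADD     -> [-1]
PUSH 19 -> [-1, 19]
SUB     -> [-20]
PUSH 1  -> [-20, 1]
DUP     -> [-20, 1, 1]
OVER    -> [-20, 1, 1, 1]

4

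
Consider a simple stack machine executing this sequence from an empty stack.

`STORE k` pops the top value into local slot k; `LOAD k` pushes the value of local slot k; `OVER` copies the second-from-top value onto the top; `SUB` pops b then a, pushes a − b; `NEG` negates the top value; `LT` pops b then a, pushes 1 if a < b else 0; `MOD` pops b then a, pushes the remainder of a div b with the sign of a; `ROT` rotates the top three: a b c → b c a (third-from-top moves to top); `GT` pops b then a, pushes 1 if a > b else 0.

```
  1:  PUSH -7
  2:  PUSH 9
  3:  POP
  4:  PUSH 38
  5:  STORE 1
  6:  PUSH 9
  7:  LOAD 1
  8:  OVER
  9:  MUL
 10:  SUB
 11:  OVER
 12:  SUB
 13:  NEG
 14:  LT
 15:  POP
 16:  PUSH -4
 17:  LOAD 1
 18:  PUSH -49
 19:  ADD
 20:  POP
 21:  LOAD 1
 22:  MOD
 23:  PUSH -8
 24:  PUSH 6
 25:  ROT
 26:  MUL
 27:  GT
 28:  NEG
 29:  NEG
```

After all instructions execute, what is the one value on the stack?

1

PUSH -7  : -7
PUSH 9   : -7 9
POP      : -7
PUSH 38  : -7 38
STORE 1  : -7
PUSH 9   : -7 9
LOAD 1   : -7 9 38
OVER     : -7 9 38 9
MUL      : -7 9 342
SUB      : -7 -333
OVER     : -7 -333 -7
SUB      : -7 -326
NEG      : -7 326
LT       : 1
POP      : (empty)
PUSH -4  : -4
LOAD 1   : -4 38
PUSH -49 : -4 38 -49
ADD      : -4 -11
POP      : -4
LOAD 1   : -4 38
MOD      : -4
PUSH -8  : -4 -8
PUSH 6   : -4 -8 6
ROT      : -8 6 -4
MUL      : -8 -24
GT       : 1
NEG      : -1
NEG      : 1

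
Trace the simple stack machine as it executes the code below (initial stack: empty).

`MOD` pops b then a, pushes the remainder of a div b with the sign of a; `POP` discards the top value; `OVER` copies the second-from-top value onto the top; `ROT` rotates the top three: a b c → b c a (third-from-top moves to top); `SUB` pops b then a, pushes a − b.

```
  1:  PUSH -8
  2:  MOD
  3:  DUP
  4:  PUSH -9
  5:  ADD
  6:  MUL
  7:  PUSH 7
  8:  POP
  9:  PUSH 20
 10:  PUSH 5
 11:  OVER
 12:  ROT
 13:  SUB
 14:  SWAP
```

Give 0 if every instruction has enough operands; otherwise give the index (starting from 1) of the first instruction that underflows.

PUSH -8 → [-8]
MOD  — needs 2 operands, stack has 1 → underflow

2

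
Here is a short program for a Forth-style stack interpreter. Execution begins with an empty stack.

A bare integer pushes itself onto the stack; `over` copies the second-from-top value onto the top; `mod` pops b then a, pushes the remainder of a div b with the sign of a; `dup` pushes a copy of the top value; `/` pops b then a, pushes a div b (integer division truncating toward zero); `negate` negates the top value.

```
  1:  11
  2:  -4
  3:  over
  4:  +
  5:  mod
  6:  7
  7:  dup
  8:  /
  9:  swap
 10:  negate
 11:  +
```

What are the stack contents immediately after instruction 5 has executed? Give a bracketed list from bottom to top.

[4]

11   -> 11
-4   -> 11 -4
over -> 11 -4 11
+    -> 11 7
mod  -> 4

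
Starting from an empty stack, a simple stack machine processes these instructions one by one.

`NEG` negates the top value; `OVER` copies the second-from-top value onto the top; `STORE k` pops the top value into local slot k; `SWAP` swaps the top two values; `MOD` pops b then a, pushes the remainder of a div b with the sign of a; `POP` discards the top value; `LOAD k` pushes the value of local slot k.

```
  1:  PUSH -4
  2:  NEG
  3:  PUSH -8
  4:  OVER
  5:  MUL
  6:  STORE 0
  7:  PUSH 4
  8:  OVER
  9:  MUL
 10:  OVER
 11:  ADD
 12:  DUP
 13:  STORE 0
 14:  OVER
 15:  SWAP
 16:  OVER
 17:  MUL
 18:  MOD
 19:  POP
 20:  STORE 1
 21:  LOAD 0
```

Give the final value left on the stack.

20

PUSH -4 -> -4
NEG     -> 4
PUSH -8 -> 4 -8
OVER    -> 4 -8 4
MUL     -> 4 -32
STORE 0 -> 4
PUSH 4  -> 4 4
OVER    -> 4 4 4
MUL     -> 4 16
OVER    -> 4 16 4
ADD     -> 4 20
DUP     -> 4 20 20
STORE 0 -> 4 20
OVER    -> 4 20 4
SWAP    -> 4 4 20
OVER    -> 4 4 20 4
MUL     -> 4 4 80
MOD     -> 4 4
POP     -> 4
STORE 1 -> (empty)
LOAD 0  -> 20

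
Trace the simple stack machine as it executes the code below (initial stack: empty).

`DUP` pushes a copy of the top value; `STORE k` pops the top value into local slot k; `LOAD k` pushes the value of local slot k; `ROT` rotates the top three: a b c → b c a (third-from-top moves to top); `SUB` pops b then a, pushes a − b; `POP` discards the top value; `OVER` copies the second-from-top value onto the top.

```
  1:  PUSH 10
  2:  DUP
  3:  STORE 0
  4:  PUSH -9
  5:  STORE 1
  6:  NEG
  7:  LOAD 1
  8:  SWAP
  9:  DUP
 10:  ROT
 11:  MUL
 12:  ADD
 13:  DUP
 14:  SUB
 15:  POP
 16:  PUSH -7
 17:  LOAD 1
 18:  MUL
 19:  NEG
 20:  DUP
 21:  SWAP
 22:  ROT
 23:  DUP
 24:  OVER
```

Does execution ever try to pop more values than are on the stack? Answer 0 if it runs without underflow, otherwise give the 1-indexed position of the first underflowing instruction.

PUSH 10 → 10
DUP     → 10 10
STORE 0 → 10
PUSH -9 → 10 -9
STORE 1 → 10
NEG     → -10
LOAD 1  → -10 -9
SWAP    → -9 -10
DUP     → -9 -10 -10
ROT     → -10 -10 -9
MUL     → -10 90
ADD     → 80
DUP     → 80 80
SUB     → 0
POP     → (empty)
PUSH -7 → -7
LOAD 1  → -7 -9
MUL     → 63
NEG     → -63
DUP     → -63 -63
SWAP    → -63 -63
ROT  — needs 3 operands, stack has 2 → underflow

22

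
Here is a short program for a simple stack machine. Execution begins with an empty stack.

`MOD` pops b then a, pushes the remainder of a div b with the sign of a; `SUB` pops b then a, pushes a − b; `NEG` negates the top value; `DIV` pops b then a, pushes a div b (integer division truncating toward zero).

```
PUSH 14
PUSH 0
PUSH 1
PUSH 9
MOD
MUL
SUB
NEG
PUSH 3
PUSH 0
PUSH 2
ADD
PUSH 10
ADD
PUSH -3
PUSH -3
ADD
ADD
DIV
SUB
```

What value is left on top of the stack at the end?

-14

PUSH 14  [14]
PUSH 0   [14, 0]
PUSH 1   [14, 0, 1]
PUSH 9   [14, 0, 1, 9]
MOD      [14, 0, 1]
MUL      [14, 0]
SUB      [14]
NEG      [-14]
PUSH 3   [-14, 3]
PUSH 0   [-14, 3, 0]
PUSH 2   [-14, 3, 0, 2]
ADD      [-14, 3, 2]
PUSH 10  [-14, 3, 2, 10]
ADD      [-14, 3, 12]
PUSH -3  [-14, 3, 12, -3]
PUSH -3  [-14, 3, 12, -3, -3]
ADD      [-14, 3, 12, -6]
ADD      [-14, 3, 6]
DIV      [-14, 0]
SUB      [-14]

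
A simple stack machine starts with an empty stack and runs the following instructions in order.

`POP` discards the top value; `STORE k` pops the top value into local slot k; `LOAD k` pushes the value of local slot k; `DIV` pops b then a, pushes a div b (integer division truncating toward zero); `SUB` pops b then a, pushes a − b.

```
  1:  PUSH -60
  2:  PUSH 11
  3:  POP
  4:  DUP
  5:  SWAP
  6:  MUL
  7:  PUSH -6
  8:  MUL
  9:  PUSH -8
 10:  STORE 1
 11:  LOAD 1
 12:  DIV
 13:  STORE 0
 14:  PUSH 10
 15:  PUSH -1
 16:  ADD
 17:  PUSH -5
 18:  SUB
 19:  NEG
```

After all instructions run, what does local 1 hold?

PUSH -60  -60
PUSH 11   -60 11
POP       -60
DUP       -60 -60
SWAP      -60 -60
MUL       3600
PUSH -6   3600 -6
MUL       -21600
PUSH -8   -21600 -8
STORE 1   -21600
LOAD 1    -21600 -8
DIV       2700
STORE 0   (empty)
PUSH 10   10
PUSH -1   10 -1
ADD       9
PUSH -5   9 -5
SUB       14
NEG       -14

-8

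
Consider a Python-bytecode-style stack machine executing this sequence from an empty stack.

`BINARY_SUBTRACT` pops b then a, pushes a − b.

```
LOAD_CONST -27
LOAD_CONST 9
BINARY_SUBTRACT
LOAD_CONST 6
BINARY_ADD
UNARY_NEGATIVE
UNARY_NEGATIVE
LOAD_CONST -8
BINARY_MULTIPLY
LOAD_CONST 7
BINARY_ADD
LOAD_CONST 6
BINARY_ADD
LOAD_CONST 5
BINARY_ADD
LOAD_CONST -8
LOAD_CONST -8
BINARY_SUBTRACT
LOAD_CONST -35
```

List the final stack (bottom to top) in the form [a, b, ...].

[258, 0, -35]

LOAD_CONST -27   [-27]
LOAD_CONST 9     [-27, 9]
BINARY_SUBTRACT  [-36]
LOAD_CONST 6     [-36, 6]
BINARY_ADD       [-30]
UNARY_NEGATIVE   [30]
UNARY_NEGATIVE   [-30]
LOAD_CONST -8    [-30, -8]
BINARY_MULTIPLY  [240]
LOAD_CONST 7     [240, 7]
BINARY_ADD       [247]
LOAD_CONST 6     [247, 6]
BINARY_ADD       [253]
LOAD_CONST 5     [253, 5]
BINARY_ADD       [258]
LOAD_CONST -8    [258, -8]
LOAD_CONST -8    [258, -8, -8]
BINARY_SUBTRACT  [258, 0]
LOAD_CONST -35   [258, 0, -35]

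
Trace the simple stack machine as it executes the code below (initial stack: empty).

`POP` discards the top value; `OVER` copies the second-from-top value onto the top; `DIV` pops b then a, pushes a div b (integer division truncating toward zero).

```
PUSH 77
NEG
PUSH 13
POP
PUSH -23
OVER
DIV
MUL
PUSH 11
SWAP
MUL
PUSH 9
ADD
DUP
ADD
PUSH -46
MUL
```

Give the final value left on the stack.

PUSH 77  → [77]
NEG      → [-77]
PUSH 13  → [-77, 13]
POP      → [-77]
PUSH -23 → [-77, -23]
OVER     → [-77, -23, -77]
DIV      → [-77, 0]
MUL      → [0]
PUSH 11  → [0, 11]
SWAP     → [11, 0]
MUL      → [0]
PUSH 9   → [0, 9]
ADD      → [9]
DUP      → [9, 9]
ADD      → [18]
PUSH -46 → [18, -46]
MUL      → [-828]

-828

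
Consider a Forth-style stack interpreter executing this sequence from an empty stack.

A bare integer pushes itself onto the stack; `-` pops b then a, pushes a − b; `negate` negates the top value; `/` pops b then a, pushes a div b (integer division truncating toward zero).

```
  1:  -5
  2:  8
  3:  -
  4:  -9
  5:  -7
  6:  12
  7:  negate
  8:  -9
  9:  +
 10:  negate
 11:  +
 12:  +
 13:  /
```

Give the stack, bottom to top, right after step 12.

-5     -> [-5]
8      -> [-5, 8]
-      -> [-13]
-9     -> [-13, -9]
-7     -> [-13, -9, -7]
12     -> [-13, -9, -7, 12]
negate -> [-13, -9, -7, -12]
-9     -> [-13, -9, -7, -12, -9]
+      -> [-13, -9, -7, -21]
negate -> [-13, -9, -7, 21]
+      -> [-13, -9, 14]
+      -> [-13, 5]

[-13, 5]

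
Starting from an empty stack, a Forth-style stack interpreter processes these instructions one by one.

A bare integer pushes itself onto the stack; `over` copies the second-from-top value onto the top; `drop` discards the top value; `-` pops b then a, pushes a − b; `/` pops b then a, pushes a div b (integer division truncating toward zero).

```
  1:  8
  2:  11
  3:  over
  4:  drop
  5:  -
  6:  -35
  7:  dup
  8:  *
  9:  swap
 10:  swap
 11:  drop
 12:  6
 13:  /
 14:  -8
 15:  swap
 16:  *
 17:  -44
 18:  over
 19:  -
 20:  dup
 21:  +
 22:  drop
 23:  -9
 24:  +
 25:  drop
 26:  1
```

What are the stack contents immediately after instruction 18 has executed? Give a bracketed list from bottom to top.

[0, -44, 0]

8    : [8]
11   : [8, 11]
over : [8, 11, 8]
drop : [8, 11]
-    : [-3]
-35  : [-3, -35]
dup  : [-3, -35, -35]
*    : [-3, 1225]
swap : [1225, -3]
swap : [-3, 1225]
drop : [-3]
6    : [-3, 6]
/    : [0]
-8   : [0, -8]
swap : [-8, 0]
*    : [0]
-44  : [0, -44]
over : [0, -44, 0]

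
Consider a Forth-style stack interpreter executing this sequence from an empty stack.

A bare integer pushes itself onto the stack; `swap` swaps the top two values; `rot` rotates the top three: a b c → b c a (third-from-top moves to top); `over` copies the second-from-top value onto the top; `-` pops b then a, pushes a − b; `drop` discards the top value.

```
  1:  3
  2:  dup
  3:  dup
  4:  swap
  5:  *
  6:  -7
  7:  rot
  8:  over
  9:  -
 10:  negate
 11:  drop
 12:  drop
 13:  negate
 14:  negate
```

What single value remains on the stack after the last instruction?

9

3       [3]
dup     [3, 3]
dup     [3, 3, 3]
swap    [3, 3, 3]
*       [3, 9]
-7      [3, 9, -7]
rot     [9, -7, 3]
over    [9, -7, 3, -7]
-       [9, -7, 10]
negate  [9, -7, -10]
drop    [9, -7]
drop    [9]
negate  [-9]
negate  [9]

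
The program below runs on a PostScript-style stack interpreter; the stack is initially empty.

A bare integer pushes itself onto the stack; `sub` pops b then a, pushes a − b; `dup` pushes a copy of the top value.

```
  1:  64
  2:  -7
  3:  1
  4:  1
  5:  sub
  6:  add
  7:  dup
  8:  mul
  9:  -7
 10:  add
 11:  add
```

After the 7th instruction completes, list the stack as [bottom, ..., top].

64  -> [64]
-7  -> [64, -7]
1   -> [64, -7, 1]
1   -> [64, -7, 1, 1]
sub -> [64, -7, 0]
add -> [64, -7]
dup -> [64, -7, -7]

[64, -7, -7]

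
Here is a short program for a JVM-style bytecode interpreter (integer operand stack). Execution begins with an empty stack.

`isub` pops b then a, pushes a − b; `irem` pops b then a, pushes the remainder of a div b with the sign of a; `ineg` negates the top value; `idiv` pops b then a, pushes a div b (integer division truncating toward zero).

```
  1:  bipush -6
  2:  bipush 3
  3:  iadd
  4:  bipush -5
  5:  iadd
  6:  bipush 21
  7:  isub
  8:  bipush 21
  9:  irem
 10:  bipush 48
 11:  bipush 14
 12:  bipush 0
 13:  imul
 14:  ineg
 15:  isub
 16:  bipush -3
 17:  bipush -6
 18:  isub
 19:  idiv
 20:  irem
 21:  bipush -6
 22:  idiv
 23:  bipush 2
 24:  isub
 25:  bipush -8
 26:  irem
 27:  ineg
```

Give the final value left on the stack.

bipush -6 -> -6
bipush 3  -> -6 3
iadd      -> -3
bipush -5 -> -3 -5
iadd      -> -8
bipush 21 -> -8 21
isub      -> -29
bipush 21 -> -29 21
irem      -> -8
bipush 48 -> -8 48
bipush 14 -> -8 48 14
bipush 0  -> -8 48 14 0
imul      -> -8 48 0
ineg      -> -8 48 0
isub      -> -8 48
bipush -3 -> -8 48 -3
bipush -6 -> -8 48 -3 -6
isub      -> -8 48 3
idiv      -> -8 16
irem      -> -8
bipush -6 -> -8 -6
idiv      -> 1
bipush 2  -> 1 2
isub      -> -1
bipush -8 -> -1 -8
irem      -> -1
ineg      -> 1

1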